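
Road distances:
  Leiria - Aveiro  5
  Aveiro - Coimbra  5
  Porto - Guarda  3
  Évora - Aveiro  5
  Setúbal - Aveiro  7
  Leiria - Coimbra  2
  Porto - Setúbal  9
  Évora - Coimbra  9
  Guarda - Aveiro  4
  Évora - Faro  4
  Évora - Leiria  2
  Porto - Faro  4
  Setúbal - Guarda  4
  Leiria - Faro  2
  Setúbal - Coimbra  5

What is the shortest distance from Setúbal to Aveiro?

7

Comparing a few candidate routes:
Setúbal→Guarda→Aveiro: 4 + 4 = 8
Setúbal→Coimbra→Aveiro: 5 + 5 = 10
Setúbal→Coimbra→Leiria→Aveiro: 5 + 2 + 5 = 12
Setúbal→Aveiro: 7
Shortest: 7.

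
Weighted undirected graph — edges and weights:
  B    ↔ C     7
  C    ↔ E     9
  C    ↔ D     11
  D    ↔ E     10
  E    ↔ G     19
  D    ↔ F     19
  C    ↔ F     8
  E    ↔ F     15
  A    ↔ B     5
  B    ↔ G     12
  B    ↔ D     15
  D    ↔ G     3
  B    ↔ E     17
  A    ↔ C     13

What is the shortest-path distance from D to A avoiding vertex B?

24

Checking several routes:
D - E - C - A: 10 + 9 + 13 = 32
D - C - A: 11 + 13 = 24
D - G - E - C - A: 3 + 19 + 9 + 13 = 44
D - F - C - A: 19 + 8 + 13 = 40
D - E - F - C - A: 10 + 15 + 8 + 13 = 46
Best route has total 24.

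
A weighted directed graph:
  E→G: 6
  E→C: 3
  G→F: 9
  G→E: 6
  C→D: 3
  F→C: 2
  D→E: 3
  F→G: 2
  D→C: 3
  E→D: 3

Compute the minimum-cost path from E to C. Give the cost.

Candidate routes:
E → C: 3
E → D → C: 3 + 3 = 6
E → G → F → C: 6 + 9 + 2 = 17
Best route has total 3.

3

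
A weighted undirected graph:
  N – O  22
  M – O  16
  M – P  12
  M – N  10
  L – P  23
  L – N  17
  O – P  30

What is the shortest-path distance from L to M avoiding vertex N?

Paths from L to M avoiding N:
L-P-O-M: 23 + 30 + 16 = 69
L-P-M: 23 + 12 = 35
The minimum is 35.

35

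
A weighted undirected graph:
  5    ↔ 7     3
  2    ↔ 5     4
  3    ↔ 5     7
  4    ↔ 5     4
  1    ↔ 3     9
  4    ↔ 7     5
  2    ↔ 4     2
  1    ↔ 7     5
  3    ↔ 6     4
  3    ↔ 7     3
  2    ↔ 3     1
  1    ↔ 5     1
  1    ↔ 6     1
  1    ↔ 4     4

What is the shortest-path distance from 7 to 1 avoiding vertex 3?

A few of the 7→1 routes:
7-5-4-1: 3 + 4 + 4 = 11
7-5-1: 3 + 1 = 4
7-4-5-1: 5 + 4 + 1 = 10
7-1: 5
7-4-1: 5 + 4 = 9
Best route has total 4.

4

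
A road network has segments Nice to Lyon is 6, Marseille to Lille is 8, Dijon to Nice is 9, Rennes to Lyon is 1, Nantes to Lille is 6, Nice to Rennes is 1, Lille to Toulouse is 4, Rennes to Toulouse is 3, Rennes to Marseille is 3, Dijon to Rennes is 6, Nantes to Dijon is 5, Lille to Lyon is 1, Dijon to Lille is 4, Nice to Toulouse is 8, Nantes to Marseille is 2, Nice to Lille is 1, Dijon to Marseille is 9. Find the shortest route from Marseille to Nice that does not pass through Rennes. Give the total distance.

9

Comparing a few candidate routes:
Marseille -> Nantes -> Lille -> Nice: 2 + 6 + 1 = 9
Marseille -> Lille -> Nice: 8 + 1 = 9
Marseille -> Nantes -> Dijon -> Lille -> Nice: 2 + 5 + 4 + 1 = 12
Shortest: 9.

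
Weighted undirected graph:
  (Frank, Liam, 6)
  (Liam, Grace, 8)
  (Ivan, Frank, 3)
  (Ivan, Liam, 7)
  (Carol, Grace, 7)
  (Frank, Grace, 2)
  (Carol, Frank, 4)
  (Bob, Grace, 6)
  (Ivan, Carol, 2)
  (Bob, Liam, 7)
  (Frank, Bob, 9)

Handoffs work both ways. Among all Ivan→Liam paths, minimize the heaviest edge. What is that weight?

Comparing a few candidate routes:
Ivan -> Liam: max(7) = 7
Ivan -> Frank -> Liam: max(3, 6) = 6
Ivan -> Carol -> Frank -> Liam: max(2, 4, 6) = 6
Smallest bottleneck: 6.

6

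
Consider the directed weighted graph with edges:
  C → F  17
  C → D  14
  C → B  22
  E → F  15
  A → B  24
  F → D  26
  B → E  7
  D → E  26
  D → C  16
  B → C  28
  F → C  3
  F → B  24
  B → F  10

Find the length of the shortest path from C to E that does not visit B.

40

Paths from C to E avoiding B:
C→F→D→E: 17 + 26 + 26 = 69
C→D→E: 14 + 26 = 40
Best route has total 40.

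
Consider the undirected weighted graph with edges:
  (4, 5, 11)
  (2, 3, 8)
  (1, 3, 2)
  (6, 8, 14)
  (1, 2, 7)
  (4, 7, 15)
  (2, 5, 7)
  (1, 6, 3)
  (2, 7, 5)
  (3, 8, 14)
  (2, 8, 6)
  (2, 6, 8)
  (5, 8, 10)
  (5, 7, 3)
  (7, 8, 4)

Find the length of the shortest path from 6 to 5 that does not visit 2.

Paths from 6 to 5 avoiding 2:
6 -> 1 -> 3 -> 8 -> 7 -> 5: 3 + 2 + 14 + 4 + 3 = 26
6 -> 8 -> 5: 14 + 10 = 24
6 -> 1 -> 3 -> 8 -> 7 -> 4 -> 5: 3 + 2 + 14 + 4 + 15 + 11 = 49
6 -> 1 -> 3 -> 8 -> 5: 3 + 2 + 14 + 10 = 29
6 -> 8 -> 7 -> 5: 14 + 4 + 3 = 21
6 -> 8 -> 7 -> 4 -> 5: 14 + 4 + 15 + 11 = 44
Best route has total 21.

21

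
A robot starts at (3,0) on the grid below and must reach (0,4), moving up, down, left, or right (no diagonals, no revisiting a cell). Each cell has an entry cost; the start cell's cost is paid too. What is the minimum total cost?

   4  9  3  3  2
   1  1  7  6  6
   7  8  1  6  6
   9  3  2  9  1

Path [3,0] -> [3,1] -> [3,2] -> [2,2] -> [1,2] -> [0,2] -> [0,3] -> [0,4]: 9 + 3 + 2 + 1 + 7 + 3 + 3 + 2 = 30.

30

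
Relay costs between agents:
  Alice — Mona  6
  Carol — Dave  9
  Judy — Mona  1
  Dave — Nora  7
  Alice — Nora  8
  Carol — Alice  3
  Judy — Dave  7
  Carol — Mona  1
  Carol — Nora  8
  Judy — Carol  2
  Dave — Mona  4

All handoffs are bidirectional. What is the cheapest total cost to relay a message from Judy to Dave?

Some routes from Judy to Dave:
Judy → Carol → Mona → Dave: 2 + 1 + 4 = 7
Judy → Mona → Dave: 1 + 4 = 5
Judy → Dave: 7
Judy → Mona → Carol → Dave: 1 + 1 + 9 = 11
The minimum is 5.

5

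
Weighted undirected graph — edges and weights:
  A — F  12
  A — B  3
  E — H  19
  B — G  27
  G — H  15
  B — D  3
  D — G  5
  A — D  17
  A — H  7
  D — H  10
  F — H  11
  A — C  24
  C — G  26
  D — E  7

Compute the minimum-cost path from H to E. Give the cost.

Comparing a few candidate routes:
H→E: 19
H→D→E: 10 + 7 = 17
H→A→B→D→E: 7 + 3 + 3 + 7 = 20
Best route has total 17.

17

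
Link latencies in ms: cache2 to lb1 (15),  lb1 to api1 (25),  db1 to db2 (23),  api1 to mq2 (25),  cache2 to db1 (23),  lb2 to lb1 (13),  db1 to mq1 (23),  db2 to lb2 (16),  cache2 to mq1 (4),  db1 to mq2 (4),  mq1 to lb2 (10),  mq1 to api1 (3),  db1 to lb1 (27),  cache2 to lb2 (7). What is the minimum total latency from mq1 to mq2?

27

A few of the mq1→mq2 routes:
mq1 -> cache2 -> lb1 -> db1 -> mq2: 4 + 15 + 27 + 4 = 50
mq1 -> api1 -> mq2: 3 + 25 = 28
mq1 -> lb2 -> cache2 -> db1 -> mq2: 10 + 7 + 23 + 4 = 44
mq1 -> cache2 -> db1 -> mq2: 4 + 23 + 4 = 31
mq1 -> db1 -> mq2: 23 + 4 = 27
The minimum is 27 ms.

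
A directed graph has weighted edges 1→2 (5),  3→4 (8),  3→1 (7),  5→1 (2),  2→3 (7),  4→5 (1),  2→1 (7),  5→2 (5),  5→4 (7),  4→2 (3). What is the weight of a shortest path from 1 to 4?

20

Candidate routes:
1 → 2 → 3 → 4: 5 + 7 + 8 = 20
The minimum is 20.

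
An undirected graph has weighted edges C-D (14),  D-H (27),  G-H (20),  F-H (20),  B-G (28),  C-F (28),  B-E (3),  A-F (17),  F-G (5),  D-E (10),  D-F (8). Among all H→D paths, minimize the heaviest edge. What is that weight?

Some routes from H to D:
H -> F -> D: max(20, 8) = 20
H -> G -> F -> D: max(20, 5, 8) = 20
H -> F -> G -> B -> E -> D: max(20, 5, 28, 3, 10) = 28
H -> D: max(27) = 27
H -> G -> B -> E -> D: max(20, 28, 3, 10) = 28
H -> F -> C -> D: max(20, 28, 14) = 28
The minimum achievable maximum is 20.

20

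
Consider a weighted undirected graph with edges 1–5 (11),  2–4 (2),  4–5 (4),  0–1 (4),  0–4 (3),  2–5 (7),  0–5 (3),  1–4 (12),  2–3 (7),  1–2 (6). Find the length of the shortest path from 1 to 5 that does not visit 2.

Checking several routes:
1 -> 5: 11
1 -> 4 -> 5: 12 + 4 = 16
1 -> 0 -> 5: 4 + 3 = 7
1 -> 0 -> 4 -> 5: 4 + 3 + 4 = 11
Shortest: 7.

7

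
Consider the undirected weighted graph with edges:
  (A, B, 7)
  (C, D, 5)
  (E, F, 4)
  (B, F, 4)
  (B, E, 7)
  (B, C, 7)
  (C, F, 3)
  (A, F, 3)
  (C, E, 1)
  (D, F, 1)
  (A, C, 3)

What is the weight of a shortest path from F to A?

Some routes from F to A:
F - A: 3
F - E - C - A: 4 + 1 + 3 = 8
F - C - A: 3 + 3 = 6
F - D - C - A: 1 + 5 + 3 = 9
Best route has total 3.

3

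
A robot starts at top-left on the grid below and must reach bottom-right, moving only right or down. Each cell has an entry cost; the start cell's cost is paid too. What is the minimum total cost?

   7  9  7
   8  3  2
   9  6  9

One optimal route is (0,0) → (1,0) → (1,1) → (1,2) → (2,2).
Its cost is 7 + 8 + 3 + 2 + 9 = 29.
For comparison, the top-then-right route costs 34.

29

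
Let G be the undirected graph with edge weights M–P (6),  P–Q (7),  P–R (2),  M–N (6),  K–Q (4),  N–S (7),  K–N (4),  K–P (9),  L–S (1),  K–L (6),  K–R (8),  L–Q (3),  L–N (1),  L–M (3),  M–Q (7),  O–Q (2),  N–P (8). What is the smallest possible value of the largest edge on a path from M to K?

4

Checking several routes:
M -> L -> N -> K: max(3, 1, 4) = 4
M -> L -> K: max(3, 6) = 6
M -> L -> Q -> K: max(3, 3, 4) = 4
Smallest bottleneck: 4.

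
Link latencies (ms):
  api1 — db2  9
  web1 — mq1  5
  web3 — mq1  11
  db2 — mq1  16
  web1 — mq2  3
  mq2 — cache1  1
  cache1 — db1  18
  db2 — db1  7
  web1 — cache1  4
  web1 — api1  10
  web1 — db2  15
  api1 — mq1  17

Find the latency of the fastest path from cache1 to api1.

14

Checking several routes:
cache1 - web1 - api1: 4 + 10 = 14
cache1 - mq2 - web1 - api1: 1 + 3 + 10 = 14
cache1 - web1 - mq1 - api1: 4 + 5 + 17 = 26
The minimum is 14 ms.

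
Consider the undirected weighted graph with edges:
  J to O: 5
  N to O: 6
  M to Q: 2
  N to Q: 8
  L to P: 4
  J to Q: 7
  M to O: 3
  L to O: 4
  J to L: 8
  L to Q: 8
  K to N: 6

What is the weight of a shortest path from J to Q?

Checking several routes:
J -> Q: 7
J -> L -> Q: 8 + 8 = 16
J -> O -> M -> Q: 5 + 3 + 2 = 10
J -> O -> L -> Q: 5 + 4 + 8 = 17
J -> L -> O -> M -> Q: 8 + 4 + 3 + 2 = 17
The minimum is 7.

7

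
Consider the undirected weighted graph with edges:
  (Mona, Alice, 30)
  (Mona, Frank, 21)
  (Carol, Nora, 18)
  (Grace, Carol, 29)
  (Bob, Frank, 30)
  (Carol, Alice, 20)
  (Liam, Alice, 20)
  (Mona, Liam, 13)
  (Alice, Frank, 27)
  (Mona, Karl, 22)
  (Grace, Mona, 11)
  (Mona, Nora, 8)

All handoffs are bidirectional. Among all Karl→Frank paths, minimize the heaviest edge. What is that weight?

Candidate routes:
Karl - Mona - Alice - Frank: max(22, 30, 27) = 30
Karl - Mona - Frank: max(22, 21) = 22
Karl - Mona - Grace - Carol - Alice - Frank: max(22, 11, 29, 20, 27) = 29
Karl - Mona - Liam - Alice - Frank: max(22, 13, 20, 27) = 27
Karl - Mona - Nora - Carol - Alice - Frank: max(22, 8, 18, 20, 27) = 27
Smallest bottleneck: 22.

22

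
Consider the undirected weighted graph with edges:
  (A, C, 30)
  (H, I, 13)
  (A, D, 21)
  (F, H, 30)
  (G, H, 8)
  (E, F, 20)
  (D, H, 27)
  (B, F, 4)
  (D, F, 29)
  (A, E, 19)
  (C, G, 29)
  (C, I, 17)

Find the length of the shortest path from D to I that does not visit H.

68

Routes from D to I avoiding H:
D - A - C - I: 21 + 30 + 17 = 68
D - F - E - A - C - I: 29 + 20 + 19 + 30 + 17 = 115
The minimum is 68.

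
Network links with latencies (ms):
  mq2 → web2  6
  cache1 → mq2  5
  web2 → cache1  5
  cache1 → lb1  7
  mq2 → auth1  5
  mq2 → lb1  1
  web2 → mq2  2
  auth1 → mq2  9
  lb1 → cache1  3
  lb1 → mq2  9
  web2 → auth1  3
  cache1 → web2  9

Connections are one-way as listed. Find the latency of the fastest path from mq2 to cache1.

Candidate routes:
mq2 - lb1 - cache1: 1 + 3 = 4
mq2 - web2 - cache1: 6 + 5 = 11
The minimum is 4 ms.

4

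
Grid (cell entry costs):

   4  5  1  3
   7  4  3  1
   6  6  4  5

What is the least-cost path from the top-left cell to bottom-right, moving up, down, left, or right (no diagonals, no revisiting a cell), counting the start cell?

Path (0,0)→(0,1)→(0,2)→(0,3)→(1,3)→(2,3): 4 + 5 + 1 + 3 + 1 + 5 = 19.

19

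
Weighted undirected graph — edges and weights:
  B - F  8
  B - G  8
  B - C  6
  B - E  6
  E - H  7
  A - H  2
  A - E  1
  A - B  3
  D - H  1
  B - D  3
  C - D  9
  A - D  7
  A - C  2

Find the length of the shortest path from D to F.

Some routes from D to F:
D -> B -> F: 3 + 8 = 11
D -> H -> A -> C -> B -> F: 1 + 2 + 2 + 6 + 8 = 19
D -> H -> E -> A -> B -> F: 1 + 7 + 1 + 3 + 8 = 20
D -> A -> B -> F: 7 + 3 + 8 = 18
D -> H -> A -> B -> F: 1 + 2 + 3 + 8 = 14
D -> H -> A -> E -> B -> F: 1 + 2 + 1 + 6 + 8 = 18
Shortest: 11.

11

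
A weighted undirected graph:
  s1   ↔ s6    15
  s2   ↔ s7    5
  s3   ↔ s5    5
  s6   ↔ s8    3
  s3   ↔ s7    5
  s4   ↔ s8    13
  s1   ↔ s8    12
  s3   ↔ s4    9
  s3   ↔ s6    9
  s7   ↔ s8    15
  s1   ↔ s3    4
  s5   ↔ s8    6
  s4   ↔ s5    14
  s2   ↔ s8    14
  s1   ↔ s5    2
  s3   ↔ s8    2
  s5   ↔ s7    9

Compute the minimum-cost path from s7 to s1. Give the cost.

Checking several routes:
s7 → s3 → s8 → s5 → s1: 5 + 2 + 6 + 2 = 15
s7 → s3 → s5 → s1: 5 + 5 + 2 = 12
s7 → s5 → s1: 9 + 2 = 11
s7 → s3 → s1: 5 + 4 = 9
Best route has total 9.

9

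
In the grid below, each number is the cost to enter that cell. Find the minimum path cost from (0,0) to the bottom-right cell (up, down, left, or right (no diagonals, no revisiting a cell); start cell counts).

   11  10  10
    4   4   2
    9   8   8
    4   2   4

Cheapest: r0c0 r1c0 r1c1 r1c2 r2c2 r3c2
  11 + 4 + 4 + 2 + 8 + 4 = 33

33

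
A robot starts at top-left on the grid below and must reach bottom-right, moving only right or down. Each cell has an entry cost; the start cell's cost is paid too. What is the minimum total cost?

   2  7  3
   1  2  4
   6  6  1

Take [0,0] -> [1,0] -> [1,1] -> [1,2] -> [2,2] for a total of 2 + 1 + 2 + 4 + 1 = 10.
For comparison, the top-then-right route costs 17.

10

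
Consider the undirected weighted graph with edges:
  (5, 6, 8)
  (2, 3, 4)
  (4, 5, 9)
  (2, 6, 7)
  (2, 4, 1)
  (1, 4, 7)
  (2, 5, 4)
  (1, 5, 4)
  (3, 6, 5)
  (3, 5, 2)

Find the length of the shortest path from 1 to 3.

6

A few of the 1→3 routes:
1→5→2→3: 4 + 4 + 4 = 12
1→5→6→3: 4 + 8 + 5 = 17
1→5→3: 4 + 2 = 6
1→4→2→5→3: 7 + 1 + 4 + 2 = 14
1→4→2→3: 7 + 1 + 4 = 12
The minimum is 6.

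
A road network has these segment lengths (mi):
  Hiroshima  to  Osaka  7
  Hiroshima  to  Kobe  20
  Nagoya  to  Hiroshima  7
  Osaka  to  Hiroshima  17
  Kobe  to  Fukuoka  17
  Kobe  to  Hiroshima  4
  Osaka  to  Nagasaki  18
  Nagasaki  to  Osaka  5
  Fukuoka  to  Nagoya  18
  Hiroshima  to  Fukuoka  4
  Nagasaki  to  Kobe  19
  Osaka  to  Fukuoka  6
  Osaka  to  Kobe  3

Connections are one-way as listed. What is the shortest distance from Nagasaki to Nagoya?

29

Checking several routes:
Nagasaki → Osaka → Fukuoka → Nagoya: 5 + 6 + 18 = 29
Nagasaki → Osaka → Kobe → Hiroshima → Fukuoka → Nagoya: 5 + 3 + 4 + 4 + 18 = 34
Nagasaki → Osaka → Kobe → Fukuoka → Nagoya: 5 + 3 + 17 + 18 = 43
Best route has total 29 mi.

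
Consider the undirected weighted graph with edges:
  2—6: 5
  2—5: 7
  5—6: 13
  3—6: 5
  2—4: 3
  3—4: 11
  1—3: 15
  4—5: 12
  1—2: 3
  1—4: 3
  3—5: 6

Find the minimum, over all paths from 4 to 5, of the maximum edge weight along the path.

Some routes from 4 to 5:
4 -> 2 -> 5: max(3, 7) = 7
4 -> 3 -> 5: max(11, 6) = 11
4 -> 2 -> 6 -> 3 -> 5: max(3, 5, 5, 6) = 6
4 -> 1 -> 2 -> 5: max(3, 3, 7) = 7
4 -> 3 -> 6 -> 2 -> 5: max(11, 5, 5, 7) = 11
4 -> 1 -> 2 -> 6 -> 3 -> 5: max(3, 3, 5, 5, 6) = 6
The minimum achievable maximum is 6.

6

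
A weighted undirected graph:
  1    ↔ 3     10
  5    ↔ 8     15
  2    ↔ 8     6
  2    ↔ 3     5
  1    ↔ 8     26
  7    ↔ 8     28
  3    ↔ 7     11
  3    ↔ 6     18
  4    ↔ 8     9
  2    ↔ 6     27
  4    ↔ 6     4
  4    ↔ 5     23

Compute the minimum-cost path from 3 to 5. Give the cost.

Checking several routes:
3→6→4→5: 18 + 4 + 23 = 45
3→2→8→4→5: 5 + 6 + 9 + 23 = 43
3→1→8→5: 10 + 26 + 15 = 51
3→7→8→5: 11 + 28 + 15 = 54
3→6→4→8→5: 18 + 4 + 9 + 15 = 46
3→2→8→5: 5 + 6 + 15 = 26
Shortest: 26.

26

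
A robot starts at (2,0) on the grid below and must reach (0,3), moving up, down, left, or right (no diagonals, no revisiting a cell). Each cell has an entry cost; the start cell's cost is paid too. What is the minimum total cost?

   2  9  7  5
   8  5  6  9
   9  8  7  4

Cheapest: (2,0) (1,0) (0,0) (0,1) (0,2) (0,3)
  9 + 8 + 2 + 9 + 7 + 5 = 40

40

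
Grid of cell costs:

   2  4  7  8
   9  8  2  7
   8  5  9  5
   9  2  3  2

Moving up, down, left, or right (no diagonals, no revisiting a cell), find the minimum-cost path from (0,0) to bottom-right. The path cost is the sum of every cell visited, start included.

Best path: (0,0)→(0,1)→(1,1)→(2,1)→(3,1)→(3,2)→(3,3)
Cost: 2 + 4 + 8 + 5 + 2 + 3 + 2 = 26

26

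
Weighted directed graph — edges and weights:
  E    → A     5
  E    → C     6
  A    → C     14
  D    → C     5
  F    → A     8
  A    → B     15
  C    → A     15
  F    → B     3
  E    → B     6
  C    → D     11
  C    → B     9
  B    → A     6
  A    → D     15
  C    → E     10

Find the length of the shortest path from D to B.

14

Checking several routes:
D → C → E → A → B: 5 + 10 + 5 + 15 = 35
D → C → B: 5 + 9 = 14
D → C → E → B: 5 + 10 + 6 = 21
The minimum is 14.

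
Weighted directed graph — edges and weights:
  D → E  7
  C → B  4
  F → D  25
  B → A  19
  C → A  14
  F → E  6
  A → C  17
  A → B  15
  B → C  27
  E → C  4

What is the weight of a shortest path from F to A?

Candidate routes:
F → E → C → B → A: 6 + 4 + 4 + 19 = 33
F → E → C → A: 6 + 4 + 14 = 24
F → D → E → C → B → A: 25 + 7 + 4 + 4 + 19 = 59
F → D → E → C → A: 25 + 7 + 4 + 14 = 50
Best route has total 24.

24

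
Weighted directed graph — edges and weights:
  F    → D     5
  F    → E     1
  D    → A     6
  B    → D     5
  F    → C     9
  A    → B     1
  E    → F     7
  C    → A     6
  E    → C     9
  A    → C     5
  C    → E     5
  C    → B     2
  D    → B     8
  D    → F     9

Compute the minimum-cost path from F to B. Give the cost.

11

Comparing a few candidate routes:
F → C → B: 9 + 2 = 11
F → D → A → B: 5 + 6 + 1 = 12
F → D → B: 5 + 8 = 13
F → E → C → B: 1 + 9 + 2 = 12
F → C → A → B: 9 + 6 + 1 = 16
The minimum is 11.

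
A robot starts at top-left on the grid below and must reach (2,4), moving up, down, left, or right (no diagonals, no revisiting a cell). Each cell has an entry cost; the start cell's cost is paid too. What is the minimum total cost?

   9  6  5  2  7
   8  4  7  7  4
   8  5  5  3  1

Take (0,0) -> (0,1) -> (0,2) -> (0,3) -> (1,3) -> (2,3) -> (2,4) for a total of 9 + 6 + 5 + 2 + 7 + 3 + 1 = 33.

33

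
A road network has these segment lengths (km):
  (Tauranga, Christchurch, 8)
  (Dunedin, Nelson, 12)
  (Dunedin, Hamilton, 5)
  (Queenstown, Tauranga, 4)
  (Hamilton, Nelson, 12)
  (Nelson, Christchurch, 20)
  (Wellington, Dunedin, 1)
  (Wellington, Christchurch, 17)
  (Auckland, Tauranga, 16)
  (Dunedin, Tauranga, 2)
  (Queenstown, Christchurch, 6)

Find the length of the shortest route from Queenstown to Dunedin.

6

Some routes from Queenstown to Dunedin:
Queenstown→Christchurch→Wellington→Dunedin: 6 + 17 + 1 = 24
Queenstown→Christchurch→Nelson→Hamilton→Dunedin: 6 + 20 + 12 + 5 = 43
Queenstown→Tauranga→Christchurch→Wellington→Dunedin: 4 + 8 + 17 + 1 = 30
Queenstown→Christchurch→Nelson→Dunedin: 6 + 20 + 12 = 38
Queenstown→Christchurch→Tauranga→Dunedin: 6 + 8 + 2 = 16
Queenstown→Tauranga→Dunedin: 4 + 2 = 6
Shortest: 6 km.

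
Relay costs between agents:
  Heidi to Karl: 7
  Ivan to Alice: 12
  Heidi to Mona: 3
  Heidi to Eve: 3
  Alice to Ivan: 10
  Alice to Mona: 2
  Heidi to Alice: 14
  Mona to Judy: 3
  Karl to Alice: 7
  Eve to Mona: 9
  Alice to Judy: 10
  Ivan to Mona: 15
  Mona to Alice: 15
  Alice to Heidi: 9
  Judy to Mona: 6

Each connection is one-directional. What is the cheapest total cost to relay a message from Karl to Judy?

Candidate routes:
Karl→Alice→Ivan→Mona→Judy: 7 + 10 + 15 + 3 = 35
Karl→Alice→Mona→Judy: 7 + 2 + 3 = 12
Karl→Alice→Heidi→Mona→Judy: 7 + 9 + 3 + 3 = 22
Karl→Alice→Heidi→Eve→Mona→Judy: 7 + 9 + 3 + 9 + 3 = 31
Karl→Alice→Judy: 7 + 10 = 17
The minimum is 12.

12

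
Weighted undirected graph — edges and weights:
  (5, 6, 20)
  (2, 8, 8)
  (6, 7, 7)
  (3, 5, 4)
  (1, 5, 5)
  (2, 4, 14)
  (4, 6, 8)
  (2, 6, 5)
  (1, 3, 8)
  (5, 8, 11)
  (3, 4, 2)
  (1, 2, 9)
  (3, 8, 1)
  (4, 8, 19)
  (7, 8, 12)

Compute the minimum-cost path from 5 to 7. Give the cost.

17

A few of the 5→7 routes:
5 - 3 - 8 - 7: 4 + 1 + 12 = 17
5 - 8 - 7: 11 + 12 = 23
5 - 3 - 4 - 6 - 7: 4 + 2 + 8 + 7 = 21
Best route has total 17.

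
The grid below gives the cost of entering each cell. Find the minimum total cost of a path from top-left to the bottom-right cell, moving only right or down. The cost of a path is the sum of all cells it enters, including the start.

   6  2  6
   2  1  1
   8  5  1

Best path: r0c0 → r0c1 → r1c1 → r1c2 → r2c2
Cost: 6 + 2 + 1 + 1 + 1 = 11

11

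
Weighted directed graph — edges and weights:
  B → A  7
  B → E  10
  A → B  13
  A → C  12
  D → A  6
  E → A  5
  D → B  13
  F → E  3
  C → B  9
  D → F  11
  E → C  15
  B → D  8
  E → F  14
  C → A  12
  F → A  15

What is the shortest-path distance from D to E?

14

Some routes from D to E:
D-B-E: 13 + 10 = 23
D-A-B-E: 6 + 13 + 10 = 29
D-F-E: 11 + 3 = 14
The minimum is 14.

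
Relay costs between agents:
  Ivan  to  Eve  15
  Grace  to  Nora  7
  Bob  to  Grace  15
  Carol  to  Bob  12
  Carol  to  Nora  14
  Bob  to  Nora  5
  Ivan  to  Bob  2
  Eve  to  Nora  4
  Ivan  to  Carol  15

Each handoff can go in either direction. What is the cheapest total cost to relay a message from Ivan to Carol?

14

Some routes from Ivan to Carol:
Ivan-Bob-Grace-Nora-Carol: 2 + 15 + 7 + 14 = 38
Ivan-Carol: 15
Ivan-Bob-Nora-Carol: 2 + 5 + 14 = 21
Ivan-Eve-Nora-Carol: 15 + 4 + 14 = 33
Ivan-Bob-Carol: 2 + 12 = 14
Ivan-Eve-Nora-Bob-Carol: 15 + 4 + 5 + 12 = 36
Shortest: 14.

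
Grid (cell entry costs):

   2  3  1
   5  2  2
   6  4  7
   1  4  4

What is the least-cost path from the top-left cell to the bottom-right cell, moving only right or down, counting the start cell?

Cheapest: r0c0 r0c1 r0c2 r1c2 r2c2 r3c2
  2 + 3 + 1 + 2 + 7 + 4 = 19

19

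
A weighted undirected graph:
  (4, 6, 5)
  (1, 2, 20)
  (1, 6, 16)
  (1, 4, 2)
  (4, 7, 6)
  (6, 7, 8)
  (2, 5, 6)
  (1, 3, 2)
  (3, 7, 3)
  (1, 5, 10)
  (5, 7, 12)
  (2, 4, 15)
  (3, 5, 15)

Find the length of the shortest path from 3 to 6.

A few of the 3→6 routes:
3-7-6: 3 + 8 = 11
3-7-4-6: 3 + 6 + 5 = 14
3-1-6: 2 + 16 = 18
3-1-4-6: 2 + 2 + 5 = 9
Best route has total 9.

9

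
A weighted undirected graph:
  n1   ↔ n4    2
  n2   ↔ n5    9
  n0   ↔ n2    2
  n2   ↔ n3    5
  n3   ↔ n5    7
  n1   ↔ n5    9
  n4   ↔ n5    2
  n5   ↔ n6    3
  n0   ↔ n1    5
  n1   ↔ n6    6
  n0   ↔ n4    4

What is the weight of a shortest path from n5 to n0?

6

A few of the n5→n0 routes:
n5 -> n4 -> n0: 2 + 4 = 6
n5 -> n3 -> n2 -> n0: 7 + 5 + 2 = 14
n5 -> n2 -> n0: 9 + 2 = 11
n5 -> n4 -> n1 -> n0: 2 + 2 + 5 = 9
The minimum is 6.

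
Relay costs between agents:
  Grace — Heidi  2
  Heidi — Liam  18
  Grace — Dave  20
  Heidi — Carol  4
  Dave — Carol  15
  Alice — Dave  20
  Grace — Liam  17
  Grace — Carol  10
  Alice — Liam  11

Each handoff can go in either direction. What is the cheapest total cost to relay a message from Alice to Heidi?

Comparing a few candidate routes:
Alice - Dave - Carol - Heidi: 20 + 15 + 4 = 39
Alice - Liam - Grace - Carol - Heidi: 11 + 17 + 10 + 4 = 42
Alice - Dave - Grace - Heidi: 20 + 20 + 2 = 42
Alice - Liam - Grace - Heidi: 11 + 17 + 2 = 30
Alice - Liam - Heidi: 11 + 18 = 29
Best route has total 29.

29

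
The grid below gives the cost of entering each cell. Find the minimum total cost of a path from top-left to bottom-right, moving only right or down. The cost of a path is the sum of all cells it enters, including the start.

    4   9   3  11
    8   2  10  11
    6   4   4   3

25

One optimal route is r0c0→r1c0→r1c1→r2c1→r2c2→r2c3.
Its cost is 4 + 8 + 2 + 4 + 4 + 3 = 25.
(Top row then right column would cost 41.)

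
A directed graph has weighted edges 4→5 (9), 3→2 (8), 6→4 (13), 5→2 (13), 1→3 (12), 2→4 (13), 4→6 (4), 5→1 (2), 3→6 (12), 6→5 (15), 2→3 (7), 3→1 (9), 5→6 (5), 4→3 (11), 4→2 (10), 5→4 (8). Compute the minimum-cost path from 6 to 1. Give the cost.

Checking several routes:
6 → 4 → 5 → 1: 13 + 9 + 2 = 24
6 → 4 → 3 → 1: 13 + 11 + 9 = 33
6 → 5 → 1: 15 + 2 = 17
Best route has total 17.

17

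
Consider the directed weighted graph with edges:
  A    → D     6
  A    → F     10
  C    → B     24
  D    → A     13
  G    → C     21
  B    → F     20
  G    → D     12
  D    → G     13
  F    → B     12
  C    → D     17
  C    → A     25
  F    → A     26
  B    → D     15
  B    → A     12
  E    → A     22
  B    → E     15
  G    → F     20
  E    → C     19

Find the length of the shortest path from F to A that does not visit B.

26

Paths from F to A avoiding B:
F-A: 26
The minimum is 26.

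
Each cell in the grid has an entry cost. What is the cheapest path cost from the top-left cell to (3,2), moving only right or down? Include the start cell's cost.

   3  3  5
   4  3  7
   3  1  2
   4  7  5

One optimal route is [0,0] [0,1] [1,1] [2,1] [2,2] [3,2].
Its cost is 3 + 3 + 3 + 1 + 2 + 5 = 17.
(Top row then right column would cost 25.)

17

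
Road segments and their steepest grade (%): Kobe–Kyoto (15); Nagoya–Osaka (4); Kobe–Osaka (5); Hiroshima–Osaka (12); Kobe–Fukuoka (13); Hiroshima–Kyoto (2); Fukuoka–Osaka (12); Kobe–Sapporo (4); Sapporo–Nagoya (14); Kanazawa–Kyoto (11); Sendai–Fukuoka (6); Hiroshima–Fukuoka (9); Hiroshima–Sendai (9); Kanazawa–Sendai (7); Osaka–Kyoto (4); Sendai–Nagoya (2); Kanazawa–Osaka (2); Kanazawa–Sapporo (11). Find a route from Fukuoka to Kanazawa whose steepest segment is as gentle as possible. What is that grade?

6

Checking several routes:
Fukuoka -> Hiroshima -> Kyoto -> Osaka -> Nagoya -> Sendai -> Kanazawa: max(9, 2, 4, 4, 2, 7) = 9
Fukuoka -> Hiroshima -> Sendai -> Nagoya -> Osaka -> Kanazawa: max(9, 9, 2, 4, 2) = 9
Fukuoka -> Sendai -> Kanazawa: max(6, 7) = 7
Fukuoka -> Hiroshima -> Sendai -> Kanazawa: max(9, 9, 7) = 9
Fukuoka -> Sendai -> Nagoya -> Osaka -> Kanazawa: max(6, 2, 4, 2) = 6
The minimum achievable maximum is 6%.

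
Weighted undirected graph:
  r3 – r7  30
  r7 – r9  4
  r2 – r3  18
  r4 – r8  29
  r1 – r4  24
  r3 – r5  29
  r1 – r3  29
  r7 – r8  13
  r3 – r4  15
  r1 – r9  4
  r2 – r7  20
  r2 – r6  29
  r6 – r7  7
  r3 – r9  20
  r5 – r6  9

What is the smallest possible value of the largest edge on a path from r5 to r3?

Comparing a few candidate routes:
r5-r6-r7-r2-r3: max(9, 7, 20, 18) = 20
r5-r6-r7-r9-r1-r4-r3: max(9, 7, 4, 4, 24, 15) = 24
r5-r6-r7-r9-r3: max(9, 7, 4, 20) = 20
r5-r6-r2-r3: max(9, 29, 18) = 29
Best route has worst link 20.

20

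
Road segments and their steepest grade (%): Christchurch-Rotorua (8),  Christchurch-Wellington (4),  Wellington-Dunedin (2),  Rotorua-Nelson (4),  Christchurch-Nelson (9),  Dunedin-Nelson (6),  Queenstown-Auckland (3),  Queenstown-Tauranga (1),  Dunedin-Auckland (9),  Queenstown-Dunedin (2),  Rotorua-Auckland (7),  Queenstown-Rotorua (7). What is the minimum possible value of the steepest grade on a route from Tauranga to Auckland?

Checking several routes:
Tauranga -> Queenstown -> Dunedin -> Wellington -> Christchurch -> Rotorua -> Auckland: max(1, 2, 2, 4, 8, 7) = 8
Tauranga -> Queenstown -> Auckland: max(1, 3) = 3
Tauranga -> Queenstown -> Dunedin -> Nelson -> Rotorua -> Auckland: max(1, 2, 6, 4, 7) = 7
Tauranga -> Queenstown -> Rotorua -> Auckland: max(1, 7, 7) = 7
Best route has worst link 3%.

3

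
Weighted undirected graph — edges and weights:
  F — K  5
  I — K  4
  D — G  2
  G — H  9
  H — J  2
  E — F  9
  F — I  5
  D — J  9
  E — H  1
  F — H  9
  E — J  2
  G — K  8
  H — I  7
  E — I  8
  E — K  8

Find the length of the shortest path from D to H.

11

Checking several routes:
D-G-K-E-J-H: 2 + 8 + 8 + 2 + 2 = 22
D-G-K-I-H: 2 + 8 + 4 + 7 = 21
D-G-K-E-H: 2 + 8 + 8 + 1 = 19
D-J-H: 9 + 2 = 11
D-G-H: 2 + 9 = 11
D-J-E-H: 9 + 2 + 1 = 12
The minimum is 11.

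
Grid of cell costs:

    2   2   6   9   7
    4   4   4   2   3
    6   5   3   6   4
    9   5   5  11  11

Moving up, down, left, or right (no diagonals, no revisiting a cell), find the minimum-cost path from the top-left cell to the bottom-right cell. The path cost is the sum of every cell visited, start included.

32

Cheapest: [0,0] [0,1] [1,1] [1,2] [1,3] [1,4] [2,4] [3,4]
  2 + 2 + 4 + 4 + 2 + 3 + 4 + 11 = 32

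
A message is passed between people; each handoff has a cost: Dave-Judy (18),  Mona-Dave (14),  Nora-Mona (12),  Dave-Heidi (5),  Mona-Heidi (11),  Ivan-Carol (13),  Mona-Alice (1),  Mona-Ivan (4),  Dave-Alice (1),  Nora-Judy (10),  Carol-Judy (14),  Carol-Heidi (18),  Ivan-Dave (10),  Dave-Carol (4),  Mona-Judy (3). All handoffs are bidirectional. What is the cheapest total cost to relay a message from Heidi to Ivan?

11

Checking several routes:
Heidi → Mona → Ivan: 11 + 4 = 15
Heidi → Dave → Ivan: 5 + 10 = 15
Heidi → Dave → Alice → Mona → Ivan: 5 + 1 + 1 + 4 = 11
Best route has total 11.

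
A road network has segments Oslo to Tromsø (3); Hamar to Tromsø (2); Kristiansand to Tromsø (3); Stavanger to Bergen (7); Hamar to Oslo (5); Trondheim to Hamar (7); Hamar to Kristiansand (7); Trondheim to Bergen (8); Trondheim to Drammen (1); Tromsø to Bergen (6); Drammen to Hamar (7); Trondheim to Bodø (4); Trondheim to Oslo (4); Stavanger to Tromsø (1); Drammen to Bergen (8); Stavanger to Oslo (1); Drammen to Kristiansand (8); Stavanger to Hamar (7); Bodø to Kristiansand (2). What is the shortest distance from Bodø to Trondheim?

4

Some routes from Bodø to Trondheim:
Bodø→Kristiansand→Tromsø→Stavanger→Oslo→Trondheim: 2 + 3 + 1 + 1 + 4 = 11
Bodø→Kristiansand→Tromsø→Hamar→Trondheim: 2 + 3 + 2 + 7 = 14
Bodø→Trondheim: 4
Bodø→Kristiansand→Tromsø→Hamar→Drammen→Trondheim: 2 + 3 + 2 + 7 + 1 = 15
Bodø→Kristiansand→Drammen→Trondheim: 2 + 8 + 1 = 11
Bodø→Kristiansand→Tromsø→Oslo→Trondheim: 2 + 3 + 3 + 4 = 12
Shortest: 4 mi.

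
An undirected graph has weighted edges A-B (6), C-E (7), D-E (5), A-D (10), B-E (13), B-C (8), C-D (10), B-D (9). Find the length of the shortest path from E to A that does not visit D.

Routes from E to A avoiding D:
E-B-A: 13 + 6 = 19
E-C-B-A: 7 + 8 + 6 = 21
Best route has total 19.

19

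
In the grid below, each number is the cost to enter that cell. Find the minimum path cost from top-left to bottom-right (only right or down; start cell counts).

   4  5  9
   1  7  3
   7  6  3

18

Path (0,0) → (1,0) → (1,1) → (1,2) → (2,2): 4 + 1 + 7 + 3 + 3 = 18.
For comparison, the top-then-right route costs 24.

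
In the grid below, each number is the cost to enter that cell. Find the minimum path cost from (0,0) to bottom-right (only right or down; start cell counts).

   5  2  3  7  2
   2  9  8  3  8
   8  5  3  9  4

31

Take [0,0]→[0,1]→[0,2]→[0,3]→[0,4]→[1,4]→[2,4] for a total of 5 + 2 + 3 + 7 + 2 + 8 + 4 = 31.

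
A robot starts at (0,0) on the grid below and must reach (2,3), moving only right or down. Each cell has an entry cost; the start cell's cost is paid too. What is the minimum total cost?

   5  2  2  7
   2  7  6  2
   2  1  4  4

18

Take (0,0) (1,0) (2,0) (2,1) (2,2) (2,3) for a total of 5 + 2 + 2 + 1 + 4 + 4 = 18.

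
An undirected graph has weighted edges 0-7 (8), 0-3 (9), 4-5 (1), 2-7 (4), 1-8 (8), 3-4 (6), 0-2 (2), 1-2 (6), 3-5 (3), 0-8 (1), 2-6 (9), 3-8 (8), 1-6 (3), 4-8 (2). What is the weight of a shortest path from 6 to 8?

A few of the 6→8 routes:
6→2→0→8: 9 + 2 + 1 = 12
6→1→8: 3 + 8 = 11
6→1→2→0→8: 3 + 6 + 2 + 1 = 12
6→1→2→7→0→8: 3 + 6 + 4 + 8 + 1 = 22
Shortest: 11.

11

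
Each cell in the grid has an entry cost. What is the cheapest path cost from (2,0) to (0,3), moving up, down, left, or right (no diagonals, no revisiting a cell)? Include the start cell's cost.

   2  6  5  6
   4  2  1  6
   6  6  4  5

Path (2,0) -> (1,0) -> (1,1) -> (1,2) -> (0,2) -> (0,3): 6 + 4 + 2 + 1 + 5 + 6 = 24.

24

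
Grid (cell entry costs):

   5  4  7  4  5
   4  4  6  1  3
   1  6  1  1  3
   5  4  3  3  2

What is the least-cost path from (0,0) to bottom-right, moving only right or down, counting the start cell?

23

Take [0,0]→[1,0]→[2,0]→[2,1]→[2,2]→[2,3]→[2,4]→[3,4] for a total of 5 + 4 + 1 + 6 + 1 + 1 + 3 + 2 = 23.
For comparison, the top-then-right route costs 33.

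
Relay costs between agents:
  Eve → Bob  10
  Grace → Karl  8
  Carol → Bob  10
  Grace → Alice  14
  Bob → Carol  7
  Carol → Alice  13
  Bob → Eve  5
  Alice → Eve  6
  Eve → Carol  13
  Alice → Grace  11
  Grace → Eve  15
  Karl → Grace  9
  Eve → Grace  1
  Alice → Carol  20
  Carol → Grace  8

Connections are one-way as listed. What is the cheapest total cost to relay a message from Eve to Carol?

Paths from Eve to Carol:
Eve → Carol: 13
Eve → Grace → Alice → Carol: 1 + 14 + 20 = 35
Eve → Bob → Carol: 10 + 7 = 17
The minimum is 13.

13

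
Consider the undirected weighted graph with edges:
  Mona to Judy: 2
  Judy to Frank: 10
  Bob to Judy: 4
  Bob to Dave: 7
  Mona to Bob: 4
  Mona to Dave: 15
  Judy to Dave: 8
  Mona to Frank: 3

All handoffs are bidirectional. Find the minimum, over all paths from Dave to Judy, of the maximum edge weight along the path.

7

Comparing a few candidate routes:
Dave→Bob→Judy: max(7, 4) = 7
Dave→Bob→Mona→Judy: max(7, 4, 2) = 7
Dave→Mona→Frank→Judy: max(15, 3, 10) = 15
Dave→Mona→Bob→Judy: max(15, 4, 4) = 15
Dave→Judy: max(8) = 8
Dave→Bob→Mona→Frank→Judy: max(7, 4, 3, 10) = 10
Smallest bottleneck: 7.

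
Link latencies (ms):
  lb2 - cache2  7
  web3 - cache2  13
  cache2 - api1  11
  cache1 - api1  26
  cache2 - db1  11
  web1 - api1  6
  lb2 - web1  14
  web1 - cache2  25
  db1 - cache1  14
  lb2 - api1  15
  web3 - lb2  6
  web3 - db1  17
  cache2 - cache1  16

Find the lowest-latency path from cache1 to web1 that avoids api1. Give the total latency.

Some routes from cache1 to web1 avoiding api1:
cache1 - db1 - cache2 - web1: 14 + 11 + 25 = 50
cache1 - db1 - cache2 - lb2 - web1: 14 + 11 + 7 + 14 = 46
cache1 - cache2 - web3 - lb2 - web1: 16 + 13 + 6 + 14 = 49
cache1 - cache2 - web1: 16 + 25 = 41
cache1 - db1 - web3 - lb2 - web1: 14 + 17 + 6 + 14 = 51
cache1 - cache2 - lb2 - web1: 16 + 7 + 14 = 37
Shortest: 37 ms.

37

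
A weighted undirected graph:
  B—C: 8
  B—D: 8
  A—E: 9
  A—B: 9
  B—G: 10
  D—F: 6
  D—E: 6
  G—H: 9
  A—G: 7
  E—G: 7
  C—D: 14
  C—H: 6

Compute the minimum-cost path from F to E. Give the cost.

12

Comparing a few candidate routes:
F → D → B → G → E: 6 + 8 + 10 + 7 = 31
F → D → B → A → E: 6 + 8 + 9 + 9 = 32
F → D → B → A → G → E: 6 + 8 + 9 + 7 + 7 = 37
F → D → E: 6 + 6 = 12
Shortest: 12.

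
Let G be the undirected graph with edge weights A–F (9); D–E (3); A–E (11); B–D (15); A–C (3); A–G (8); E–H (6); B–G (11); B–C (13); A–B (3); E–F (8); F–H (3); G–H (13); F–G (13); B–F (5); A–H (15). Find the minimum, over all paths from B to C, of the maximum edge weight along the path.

Some routes from B to C:
B -> F -> H -> E -> A -> C: max(5, 3, 6, 11, 3) = 11
B -> F -> A -> C: max(5, 9, 3) = 9
B -> F -> E -> A -> C: max(5, 8, 11, 3) = 11
B -> A -> C: max(3, 3) = 3
Smallest bottleneck: 3.

3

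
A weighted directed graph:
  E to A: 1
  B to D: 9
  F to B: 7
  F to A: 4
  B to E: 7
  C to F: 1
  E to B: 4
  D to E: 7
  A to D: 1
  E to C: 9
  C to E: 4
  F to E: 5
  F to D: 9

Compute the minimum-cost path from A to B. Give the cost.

Routes from A to B:
A-D-E-B: 1 + 7 + 4 = 12
A-D-E-C-F-B: 1 + 7 + 9 + 1 + 7 = 25
Best route has total 12.

12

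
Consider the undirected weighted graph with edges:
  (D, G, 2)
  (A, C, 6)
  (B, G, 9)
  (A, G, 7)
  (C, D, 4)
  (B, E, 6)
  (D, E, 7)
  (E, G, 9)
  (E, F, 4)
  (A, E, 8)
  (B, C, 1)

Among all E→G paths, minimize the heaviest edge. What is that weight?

6

Some routes from E to G:
E-B-C-A-G: max(6, 1, 6, 7) = 7
E-D-G: max(7, 2) = 7
E-B-C-D-G: max(6, 1, 4, 2) = 6
Smallest bottleneck: 6.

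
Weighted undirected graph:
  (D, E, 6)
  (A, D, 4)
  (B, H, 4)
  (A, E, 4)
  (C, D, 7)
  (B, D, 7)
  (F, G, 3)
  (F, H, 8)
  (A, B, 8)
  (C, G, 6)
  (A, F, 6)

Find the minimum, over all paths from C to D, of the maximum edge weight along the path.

Some routes from C to D:
C→G→F→A→E→D: max(6, 3, 6, 4, 6) = 6
C→D: max(7) = 7
C→G→F→A→D: max(6, 3, 6, 4) = 6
C→G→F→H→B→D: max(6, 3, 8, 4, 7) = 8
The minimum achievable maximum is 6.

6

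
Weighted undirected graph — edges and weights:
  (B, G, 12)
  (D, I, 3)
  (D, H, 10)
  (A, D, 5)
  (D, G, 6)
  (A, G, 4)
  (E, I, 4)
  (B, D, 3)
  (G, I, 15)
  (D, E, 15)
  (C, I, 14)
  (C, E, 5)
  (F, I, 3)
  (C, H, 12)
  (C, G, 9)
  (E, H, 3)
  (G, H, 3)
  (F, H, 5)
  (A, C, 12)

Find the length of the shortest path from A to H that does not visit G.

A few of the A→H routes:
A - D - H: 5 + 10 = 15
A - D - I - F - H: 5 + 3 + 3 + 5 = 16
A - D - I - E - H: 5 + 3 + 4 + 3 = 15
A - C - E - H: 12 + 5 + 3 = 20
A - C - H: 12 + 12 = 24
A - D - E - H: 5 + 15 + 3 = 23
Shortest: 15.

15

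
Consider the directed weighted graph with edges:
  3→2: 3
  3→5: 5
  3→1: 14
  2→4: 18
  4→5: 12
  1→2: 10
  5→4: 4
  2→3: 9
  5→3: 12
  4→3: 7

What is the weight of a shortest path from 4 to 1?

Paths from 4 to 1:
4-3-1: 7 + 14 = 21
4-5-3-1: 12 + 12 + 14 = 38
Best route has total 21.

21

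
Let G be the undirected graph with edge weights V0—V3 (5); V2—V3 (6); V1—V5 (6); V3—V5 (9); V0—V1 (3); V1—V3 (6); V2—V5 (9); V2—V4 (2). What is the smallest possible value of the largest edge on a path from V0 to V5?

6

A few of the V0→V5 routes:
V0-V1-V5: max(3, 6) = 6
V0-V3-V5: max(5, 9) = 9
V0-V3-V1-V5: max(5, 6, 6) = 6
Best route has worst link 6.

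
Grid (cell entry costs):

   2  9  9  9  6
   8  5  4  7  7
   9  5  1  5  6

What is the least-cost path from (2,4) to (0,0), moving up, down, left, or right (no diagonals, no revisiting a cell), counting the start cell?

31

Cheapest: r2c4 r2c3 r2c2 r1c2 r1c1 r1c0 r0c0
  6 + 5 + 1 + 4 + 5 + 8 + 2 = 31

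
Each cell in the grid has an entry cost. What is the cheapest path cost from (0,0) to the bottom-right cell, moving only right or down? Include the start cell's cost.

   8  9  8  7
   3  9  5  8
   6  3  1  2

23

Cheapest: [0,0] → [1,0] → [2,0] → [2,1] → [2,2] → [2,3]
  8 + 3 + 6 + 3 + 1 + 2 = 23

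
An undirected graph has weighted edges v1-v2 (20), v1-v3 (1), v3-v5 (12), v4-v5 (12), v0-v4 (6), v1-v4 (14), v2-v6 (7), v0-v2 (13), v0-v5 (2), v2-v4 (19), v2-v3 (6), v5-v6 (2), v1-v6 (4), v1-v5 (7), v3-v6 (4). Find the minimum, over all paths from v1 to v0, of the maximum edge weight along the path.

Comparing a few candidate routes:
v1 -> v6 -> v5 -> v0: max(4, 2, 2) = 4
v1 -> v3 -> v2 -> v6 -> v5 -> v0: max(1, 6, 7, 2, 2) = 7
v1 -> v3 -> v6 -> v5 -> v0: max(1, 4, 2, 2) = 4
The minimum achievable maximum is 4.

4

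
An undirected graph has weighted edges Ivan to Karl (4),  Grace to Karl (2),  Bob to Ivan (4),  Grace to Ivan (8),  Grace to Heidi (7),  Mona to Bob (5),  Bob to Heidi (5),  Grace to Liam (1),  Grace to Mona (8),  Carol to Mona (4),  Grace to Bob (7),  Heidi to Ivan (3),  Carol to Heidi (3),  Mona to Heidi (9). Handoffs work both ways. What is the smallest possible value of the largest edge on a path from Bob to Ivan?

A few of the Bob→Ivan routes:
Bob-Mona-Carol-Heidi-Ivan: max(5, 4, 3, 3) = 5
Bob-Heidi-Ivan: max(5, 3) = 5
Bob-Heidi-Grace-Karl-Ivan: max(5, 7, 2, 4) = 7
Bob-Ivan: max(4) = 4
Best route has worst link 4.

4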